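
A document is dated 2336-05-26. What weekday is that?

Tuesday

Doomsday rule: the anchor day for the 2300s is Wednesday. For year 36: 36÷12 = 3 r 0, and 0÷4 = 0, so 3+0+0 = 3.
Wednesday + 3 ≡ Saturday — that's 2336's doomsday.
In May the doomsday date is May 9.
May 26 is 17 days after May 9; 17 mod 7 = 3, so Saturday + 3 = Tuesday.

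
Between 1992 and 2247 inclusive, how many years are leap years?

Multiples of 4 in [1992,2247]: 64.
Of those, multiples of 100: 3 (not leap unless ÷400).
Multiples of 400: 1.
Leap years = 64 − 3 + 1 = 62.

62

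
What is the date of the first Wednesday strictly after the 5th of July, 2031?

July 9, 2031

Jul 5, 2031 is a Saturday.
From Saturday to the next Wednesday is 4 days.
Jul 5, 2031 + 4 = Jul 9, 2031.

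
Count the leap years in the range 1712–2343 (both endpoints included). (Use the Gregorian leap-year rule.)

Multiples of 4 in [1712,2343]: 158.
Of those, multiples of 100: 6 (not leap unless ÷400).
Multiples of 400: 1.
Leap years = 158 − 6 + 1 = 153.

153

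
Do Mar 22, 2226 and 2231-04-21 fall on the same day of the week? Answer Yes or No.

No

From Mar 22, 2226 to Apr 21, 2231 is 1856 days.
1856 mod 7 = 1, so they are different weekdays.
(Mar 22, 2226 is a Wednesday; Apr 21, 2231 is a Thursday.)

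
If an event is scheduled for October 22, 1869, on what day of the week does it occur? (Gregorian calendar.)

Friday

Doomsday rule: the anchor day for the 1800s is Friday. For year 69: 69÷12 = 5 r 9, and 9÷4 = 2, so 5+9+2 = 16.
Friday + 16 ≡ Sunday — that's 1869's doomsday.
In October the doomsday date is Oct 10.
Oct 22 is 12 days after Oct 10; 12 mod 7 = 5, so Sunday + 5 = Friday.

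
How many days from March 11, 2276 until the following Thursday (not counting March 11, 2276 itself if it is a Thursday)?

Mar 11, 2276 is a Saturday.
From Saturday to the next Thursday is 5 days.

5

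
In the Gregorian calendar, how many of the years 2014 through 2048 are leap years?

9

Multiples of 4 in [2014,2048]: 9.
Of those, multiples of 100: 0 (not leap unless ÷400).
Multiples of 400: 0.
Leap years = 9 − 0 + 0 = 9.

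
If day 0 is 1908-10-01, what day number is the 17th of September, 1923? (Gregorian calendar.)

Oct 1, 1908 → Oct 1, 1909: 365 days.
Oct 1, 1909 → Oct 1, 1910: 365 days.
Oct 1, 1910 → Oct 1, 1911: 365 days.
Oct 1, 1911 → Oct 1, 1912: 366 days (Feb 29, 1912 is in that span).
Oct 1, 1912 → Oct 1, 1913: 365 days.
Oct 1, 1913 → Oct 1, 1914: 365 days.
Oct 1, 1914 → Oct 1, 1915: 365 days.
Oct 1, 1915 → Oct 1, 1916: 366 days (Feb 29, 1916 is in that span).
Oct 1, 1916 → Oct 1, 1917: 365 days.
Oct 1, 1917 → Oct 1, 1918: 365 days.
Oct 1, 1918 → Oct 1, 1919: 365 days.
Oct 1, 1919 → Oct 1, 1920: 366 days (Feb 29, 1920 is in that span).
Oct 1, 1920 → Oct 1, 1921: 365 days.
Oct 1, 1921 → Oct 1, 1922: 365 days.
Oct 1, 1922 → Nov 1, 1922: 31 days (October has 31).
Nov 1, 1922 → Dec 1, 1922: 30 days (November has 30).
Dec 1, 1922 → Jan 1, 1923: 31 days (December has 31).
Jan 1, 1923 → Feb 1, 1923: 31 days (January has 31).
Feb 1, 1923 → Mar 1, 1923: 28 days (February has 28).
Mar 1, 1923 → Apr 1, 1923: 31 days (March has 31).
Apr 1, 1923 → May 1, 1923: 30 days (April has 30).
May 1, 1923 → Jun 1, 1923: 31 days (May has 31).
Jun 1, 1923 → Jul 1, 1923: 30 days (June has 30).
Jul 1, 1923 → Aug 1, 1923: 31 days (July has 31).
Aug 1, 1923 → Sep 1, 1923: 31 days (August has 31).
Sep 1, 1923 → Sep 17, 1923: 16 days.
Total: 5464 days.

5464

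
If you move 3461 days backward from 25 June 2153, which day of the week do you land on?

Jun 25, 2153 is a Monday.
3461 mod 7 = 3, so 3461 days before a Monday is Monday − 3 = Friday.

Friday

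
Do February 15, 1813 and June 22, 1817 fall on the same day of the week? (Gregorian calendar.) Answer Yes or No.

No

From Feb 15, 1813 to Jun 22, 1817 is 1588 days.
1588 mod 7 = 6, so they are different weekdays.
(Feb 15, 1813 is a Monday; Jun 22, 1817 is a Sunday.)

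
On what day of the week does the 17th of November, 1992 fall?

Tuesday

January 1, 1992 is a Wednesday.
Jan 1, 1992 → Feb 1, 1992: 31 days (January has 31).
Feb 1, 1992 → Mar 1, 1992: 29 days (February has 29).
Mar 1, 1992 → Apr 1, 1992: 31 days (March has 31).
Apr 1, 1992 → May 1, 1992: 30 days (April has 30).
May 1, 1992 → Jun 1, 1992: 31 days (May has 31).
Jun 1, 1992 → Jul 1, 1992: 30 days (June has 30).
Jul 1, 1992 → Aug 1, 1992: 31 days (July has 31).
Aug 1, 1992 → Sep 1, 1992: 31 days (August has 31).
Sep 1, 1992 → Oct 1, 1992: 30 days (September has 30).
Oct 1, 1992 → Nov 1, 1992: 31 days (October has 31).
Nov 1, 1992 → Nov 17, 1992: 16 days.
Total: 321 days.
321 mod 7 = 6, so Wednesday + 6 = Tuesday.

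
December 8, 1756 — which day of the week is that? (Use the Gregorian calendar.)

Doomsday rule: the anchor day for the 1700s is Sunday. For year 56: 56÷12 = 4 r 8, and 8÷4 = 2, so 4+8+2 = 14.
Sunday + 14 ≡ Sunday — that's 1756's doomsday.
In December the doomsday date is Dec 12.
Dec 8 is 4 days before Dec 12; 4 mod 7 = 4, so Sunday − 4 = Wednesday.

Wednesday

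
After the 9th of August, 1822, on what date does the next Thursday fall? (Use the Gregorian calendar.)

August 15, 1822

Aug 9, 1822 is a Friday.
From Friday to the next Thursday is 6 days.
Aug 9, 1822 + 6 = Aug 15, 1822.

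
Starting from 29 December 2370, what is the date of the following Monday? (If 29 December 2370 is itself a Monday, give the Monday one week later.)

January 4, 2371

Dec 29, 2370 is a Tuesday.
From Tuesday to the next Monday is 6 days.
Dec 29, 2370 + 6 = Jan 4, 2371.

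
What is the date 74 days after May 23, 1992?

May has 31 days: +9 → Jun 1, 1992 (65 left).
Jun has 30 days: +30 → Jul 1, 1992 (35 left).
Jul has 31 days: +31 → Aug 1, 1992 (4 left).
+4 → Aug 5, 1992.

August 5, 1992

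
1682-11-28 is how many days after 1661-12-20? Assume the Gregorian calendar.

Dec 20, 1661 → Dec 20, 1662: 365 days.
Dec 20, 1662 → Dec 20, 1663: 365 days.
Dec 20, 1663 → Dec 20, 1664: 366 days (Feb 29, 1664 is in that span).
Dec 20, 1664 → Dec 20, 1665: 365 days.
Dec 20, 1665 → Dec 20, 1666: 365 days.
Dec 20, 1666 → Dec 20, 1667: 365 days.
Dec 20, 1667 → Dec 20, 1668: 366 days (Feb 29, 1668 is in that span).
Dec 20, 1668 → Dec 20, 1669: 365 days.
Dec 20, 1669 → Dec 20, 1670: 365 days.
Dec 20, 1670 → Dec 20, 1671: 365 days.
Dec 20, 1671 → Dec 20, 1672: 366 days (Feb 29, 1672 is in that span).
Dec 20, 1672 → Dec 20, 1673: 365 days.
Dec 20, 1673 → Dec 20, 1674: 365 days.
Dec 20, 1674 → Dec 20, 1675: 365 days.
Dec 20, 1675 → Dec 20, 1676: 366 days (Feb 29, 1676 is in that span).
Dec 20, 1676 → Dec 20, 1677: 365 days.
Dec 20, 1677 → Dec 20, 1678: 365 days.
Dec 20, 1678 → Dec 20, 1679: 365 days.
Dec 20, 1679 → Dec 20, 1680: 366 days (Feb 29, 1680 is in that span).
Dec 20, 1680 → Dec 20, 1681: 365 days.
Dec 20, 1681 → Jan 20, 1682: 31 days (December has 31).
Jan 20, 1682 → Feb 20, 1682: 31 days (January has 31).
Feb 20, 1682 → Mar 20, 1682: 28 days (February has 28).
Mar 20, 1682 → Apr 20, 1682: 31 days (March has 31).
Apr 20, 1682 → May 20, 1682: 30 days (April has 30).
May 20, 1682 → Jun 20, 1682: 31 days (May has 31).
Jun 20, 1682 → Jul 20, 1682: 30 days (June has 30).
Jul 20, 1682 → Aug 20, 1682: 31 days (July has 31).
Aug 20, 1682 → Sep 20, 1682: 31 days (August has 31).
Sep 20, 1682 → Oct 20, 1682: 30 days (September has 30).
Oct 20, 1682 → Nov 20, 1682: 31 days (October has 31).
Nov 20, 1682 → Nov 28, 1682: 8 days.
Total: 7648 days.

7648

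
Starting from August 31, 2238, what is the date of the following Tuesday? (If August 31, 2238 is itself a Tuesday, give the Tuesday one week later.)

September 4, 2238

Aug 31, 2238 is a Friday.
From Friday to the next Tuesday is 4 days.
Aug 31, 2238 + 4 = Sep 4, 2238.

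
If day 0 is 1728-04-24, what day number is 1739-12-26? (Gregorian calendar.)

Apr 24, 1728 → Apr 24, 1729: 365 days.
Apr 24, 1729 → Apr 24, 1730: 365 days.
Apr 24, 1730 → Apr 24, 1731: 365 days.
Apr 24, 1731 → Apr 24, 1732: 366 days (Feb 29, 1732 is in that span).
Apr 24, 1732 → Apr 24, 1733: 365 days.
Apr 24, 1733 → Apr 24, 1734: 365 days.
Apr 24, 1734 → Apr 24, 1735: 365 days.
Apr 24, 1735 → Apr 24, 1736: 366 days (Feb 29, 1736 is in that span).
Apr 24, 1736 → Apr 24, 1737: 365 days.
Apr 24, 1737 → Apr 24, 1738: 365 days.
Apr 24, 1738 → Apr 24, 1739: 365 days.
Apr 24, 1739 → May 24, 1739: 30 days (April has 30).
May 24, 1739 → Jun 24, 1739: 31 days (May has 31).
Jun 24, 1739 → Jul 24, 1739: 30 days (June has 30).
Jul 24, 1739 → Aug 24, 1739: 31 days (July has 31).
Aug 24, 1739 → Sep 24, 1739: 31 days (August has 31).
Sep 24, 1739 → Oct 24, 1739: 30 days (September has 30).
Oct 24, 1739 → Nov 24, 1739: 31 days (October has 31).
Nov 24, 1739 → Dec 24, 1739: 30 days (November has 30).
Dec 24, 1739 → Dec 26, 1739: 2 days.
Total: 4263 days.

4263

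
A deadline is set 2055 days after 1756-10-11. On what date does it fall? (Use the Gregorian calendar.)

+365 (one year) → Oct 11, 1757 (1690 left).
+365 (one year) → Oct 11, 1758 (1325 left).
+365 (one year) → Oct 11, 1759 (960 left).
+366 (one year; includes Feb 29, 1760) → Oct 11, 1760 (594 left).
+365 (one year) → Oct 11, 1761 (229 left).
Oct has 31 days: +21 → Nov 1, 1761 (208 left).
Nov has 30 days: +30 → Dec 1, 1761 (178 left).
Dec has 31 days: +31 → Jan 1, 1762 (147 left).
Jan has 31 days: +31 → Feb 1, 1762 (116 left).
Feb has 28 days: +28 → Mar 1, 1762 (88 left).
Mar has 31 days: +31 → Apr 1, 1762 (57 left).
Apr has 30 days: +30 → May 1, 1762 (27 left).
+27 → May 28, 1762.

May 28, 1762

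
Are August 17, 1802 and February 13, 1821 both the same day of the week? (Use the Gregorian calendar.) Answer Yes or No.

Yes

From Aug 17, 1802 to Feb 13, 1821 is 6755 days.
6755 mod 7 = 0, so they are the same weekday.
(Aug 17, 1802 is a Tuesday; Feb 13, 1821 is a Tuesday.)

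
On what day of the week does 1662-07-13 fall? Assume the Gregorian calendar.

Doomsday rule: the anchor day for the 1600s is Tuesday. For year 62: 62÷12 = 5 r 2, and 2÷4 = 0, so 5+2+0 = 7.
Tuesday + 7 ≡ Tuesday — that's 1662's doomsday.
In July the doomsday date is Jul 11.
Jul 13 is 2 days after Jul 11; 2 mod 7 = 2, so Tuesday + 2 = Thursday.

Thursday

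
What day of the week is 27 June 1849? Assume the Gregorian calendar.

Wednesday

Doomsday rule: the anchor day for the 1800s is Friday. For year 49: 49÷12 = 4 r 1, and 1÷4 = 0, so 4+1+0 = 5.
Friday + 5 ≡ Wednesday — that's 1849's doomsday.
In June the doomsday date is Jun 6.
Jun 27 is 21 days after Jun 6; 21 mod 7 = 0, so Wednesday + 0 = Wednesday.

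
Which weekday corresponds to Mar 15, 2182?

Friday

Doomsday rule: the anchor day for the 2100s is Sunday. For year 82: 82÷12 = 6 r 10, and 10÷4 = 2, so 6+10+2 = 18.
Sunday + 18 ≡ Thursday — that's 2182's doomsday.
In March the doomsday date is Mar 14.
Mar 15 is 1 day after Mar 14; 1 mod 7 = 1, so Thursday + 1 = Friday.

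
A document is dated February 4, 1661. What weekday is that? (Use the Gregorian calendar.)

Doomsday rule: the anchor day for the 1600s is Tuesday. For year 61: 61÷12 = 5 r 1, and 1÷4 = 0, so 5+1+0 = 6.
Tuesday + 6 ≡ Monday — that's 1661's doomsday.
In February the doomsday date is Feb 28 (1661 is not a leap year).
Feb 4 is 24 days before Feb 28; 24 mod 7 = 3, so Monday − 3 = Friday.

Friday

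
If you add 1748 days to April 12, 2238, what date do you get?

+365 (one year) → Apr 12, 2239 (1383 left).
+366 (one year; includes Feb 29, 2240) → Apr 12, 2240 (1017 left).
+365 (one year) → Apr 12, 2241 (652 left).
+365 (one year) → Apr 12, 2242 (287 left).
Apr has 30 days: +19 → May 1, 2242 (268 left).
May has 31 days: +31 → Jun 1, 2242 (237 left).
Jun has 30 days: +30 → Jul 1, 2242 (207 left).
Jul has 31 days: +31 → Aug 1, 2242 (176 left).
Aug has 31 days: +31 → Sep 1, 2242 (145 left).
Sep has 30 days: +30 → Oct 1, 2242 (115 left).
Oct has 31 days: +31 → Nov 1, 2242 (84 left).
Nov has 30 days: +30 → Dec 1, 2242 (54 left).
Dec has 31 days: +31 → Jan 1, 2243 (23 left).
+23 → Jan 24, 2243.

January 24, 2243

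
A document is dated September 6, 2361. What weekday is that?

Doomsday rule: the anchor day for the 2300s is Wednesday. For year 61: 61÷12 = 5 r 1, and 1÷4 = 0, so 5+1+0 = 6.
Wednesday + 6 ≡ Tuesday — that's 2361's doomsday.
In September the doomsday date is Sep 5.
Sep 6 is 1 day after Sep 5; 1 mod 7 = 1, so Tuesday + 1 = Wednesday.

Wednesday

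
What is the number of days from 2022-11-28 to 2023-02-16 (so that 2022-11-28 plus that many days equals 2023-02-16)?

80

Nov 28, 2022 → Dec 28, 2022: 30 days (November has 30).
Dec 28, 2022 → Jan 28, 2023: 31 days (December has 31).
Jan 28, 2023 → Feb 16, 2023: 19 days.
Total: 80 days.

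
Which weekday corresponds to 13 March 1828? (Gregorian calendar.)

Doomsday rule: the anchor day for the 1800s is Friday. For year 28: 28÷12 = 2 r 4, and 4÷4 = 1, so 2+4+1 = 7.
Friday + 7 ≡ Friday — that's 1828's doomsday.
In March the doomsday date is Mar 14.
Mar 13 is 1 day before Mar 14; 1 mod 7 = 1, so Friday − 1 = Thursday.

Thursday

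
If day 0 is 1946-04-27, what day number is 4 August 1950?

1560

Apr 27, 1946 → Apr 27, 1947: 365 days.
Apr 27, 1947 → Apr 27, 1948: 366 days (Feb 29, 1948 is in that span).
Apr 27, 1948 → Apr 27, 1949: 365 days.
Apr 27, 1949 → Apr 27, 1950: 365 days.
Apr 27, 1950 → May 27, 1950: 30 days (April has 30).
May 27, 1950 → Jun 27, 1950: 31 days (May has 31).
Jun 27, 1950 → Jul 27, 1950: 30 days (June has 30).
Jul 27, 1950 → Aug 4, 1950: 8 days.
Total: 1560 days.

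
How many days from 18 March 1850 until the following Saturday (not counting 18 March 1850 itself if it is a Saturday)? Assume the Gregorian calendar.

5

Mar 18, 1850 is a Monday.
From Monday to the next Saturday is 5 days.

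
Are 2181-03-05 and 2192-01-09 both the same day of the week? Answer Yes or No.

From Mar 5, 2181 to Jan 9, 2192 is 3962 days.
3962 mod 7 = 0, so they are the same weekday.
(Mar 5, 2181 is a Monday; Jan 9, 2192 is a Monday.)

Yes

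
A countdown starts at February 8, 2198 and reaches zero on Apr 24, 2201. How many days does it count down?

Feb 8, 2198 → Feb 8, 2199: 365 days.
Feb 8, 2199 → Feb 8, 2200: 365 days.
Feb 8, 2200 → Feb 8, 2201: 365 days.
Feb 8, 2201 → Mar 8, 2201: 28 days (February has 28).
Mar 8, 2201 → Apr 8, 2201: 31 days (March has 31).
Apr 8, 2201 → Apr 24, 2201: 16 days.
Total: 1170 days.

1170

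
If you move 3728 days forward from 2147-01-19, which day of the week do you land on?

Monday

First find the weekday of Jan 19, 2147. Doomsday rule: the anchor day for the 2100s is Sunday. For year 47: 47÷12 = 3 r 11, and 11÷4 = 2, so 3+11+2 = 16.
Sunday + 16 ≡ Tuesday — that's 2147's doomsday.
In January the doomsday date is Jan 3 (2147 is not a leap year).
Jan 19 is 16 days after Jan 3; 16 mod 7 = 2, so Tuesday + 2 = Thursday.
3728 mod 7 = 4, so 3728 days after a Thursday is Thursday + 4 = Monday.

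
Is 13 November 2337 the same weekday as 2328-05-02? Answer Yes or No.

From May 2, 2328 to Nov 13, 2337 is 3482 days.
3482 mod 7 = 3, so they are different weekdays.
(May 2, 2328 is a Wednesday; Nov 13, 2337 is a Saturday.)

No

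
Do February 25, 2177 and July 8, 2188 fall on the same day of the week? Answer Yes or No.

From Feb 25, 2177 to Jul 8, 2188 is 4151 days.
4151 mod 7 = 0, so they are the same weekday.
(Feb 25, 2177 is a Tuesday; Jul 8, 2188 is a Tuesday.)

Yes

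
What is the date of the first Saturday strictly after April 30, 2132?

Apr 30, 2132 is a Wednesday.
From Wednesday to the next Saturday is 3 days.
Apr 30, 2132 + 3 = May 3, 2132.

May 3, 2132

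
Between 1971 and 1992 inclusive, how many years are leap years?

6

Multiples of 4 in [1971,1992]: 6.
Of those, multiples of 100: 0 (not leap unless ÷400).
Multiples of 400: 0.
Leap years = 6 − 0 + 0 = 6.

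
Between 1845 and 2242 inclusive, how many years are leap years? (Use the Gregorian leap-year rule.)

Multiples of 4 in [1845,2242]: 99.
Of those, multiples of 100: 4 (not leap unless ÷400).
Multiples of 400: 1.
Leap years = 99 − 4 + 1 = 96.

96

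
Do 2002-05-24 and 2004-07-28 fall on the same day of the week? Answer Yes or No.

From May 24, 2002 to Jul 28, 2004 is 796 days.
796 mod 7 = 5, so they are different weekdays.
(May 24, 2002 is a Friday; Jul 28, 2004 is a Wednesday.)

No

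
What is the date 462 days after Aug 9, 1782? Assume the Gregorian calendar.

November 14, 1783

+365 (one year) → Aug 9, 1783 (97 left).
Aug has 31 days: +23 → Sep 1, 1783 (74 left).
Sep has 30 days: +30 → Oct 1, 1783 (44 left).
Oct has 31 days: +31 → Nov 1, 1783 (13 left).
+13 → Nov 14, 1783.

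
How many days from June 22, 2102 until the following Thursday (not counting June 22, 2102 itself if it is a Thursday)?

Jun 22, 2102 is a Thursday.
From Thursday to the next Thursday is 7 days.

7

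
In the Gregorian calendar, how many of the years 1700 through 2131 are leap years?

104

Multiples of 4 in [1700,2131]: 108.
Of those, multiples of 100: 5 (not leap unless ÷400).
Multiples of 400: 1.
Leap years = 108 − 5 + 1 = 104.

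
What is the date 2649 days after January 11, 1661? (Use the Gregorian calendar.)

April 13, 1668

+365 (one year) → Jan 11, 1662 (2284 left).
+365 (one year) → Jan 11, 1663 (1919 left).
+365 (one year) → Jan 11, 1664 (1554 left).
+366 (one year; includes Feb 29, 1664) → Jan 11, 1665 (1188 left).
+365 (one year) → Jan 11, 1666 (823 left).
+365 (one year) → Jan 11, 1667 (458 left).
+365 (one year) → Jan 11, 1668 (93 left).
Jan has 31 days: +21 → Feb 1, 1668 (72 left).
Feb has 29 days: +29 → Mar 1, 1668 (43 left).
Mar has 31 days: +31 → Apr 1, 1668 (12 left).
+12 → Apr 13, 1668.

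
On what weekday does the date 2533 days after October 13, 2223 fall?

First find the weekday of Oct 13, 2223. Doomsday rule: the anchor day for the 2200s is Friday. For year 23: 23÷12 = 1 r 11, and 11÷4 = 2, so 1+11+2 = 14.
Friday + 14 ≡ Friday — that's 2223's doomsday.
In October the doomsday date is Oct 10.
Oct 13 is 3 days after Oct 10; 3 mod 7 = 3, so Friday + 3 = Monday.
2533 mod 7 = 6, so 2533 days after a Monday is Monday + 6 = Sunday.

Sunday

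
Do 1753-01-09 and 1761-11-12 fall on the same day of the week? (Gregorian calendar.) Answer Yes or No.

From Jan 9, 1753 to Nov 12, 1761 is 3229 days.
3229 mod 7 = 2, so they are different weekdays.
(Jan 9, 1753 is a Tuesday; Nov 12, 1761 is a Thursday.)

No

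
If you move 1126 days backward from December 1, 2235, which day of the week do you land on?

First find the weekday of Dec 1, 2235. Doomsday rule: the anchor day for the 2200s is Friday. For year 35: 35÷12 = 2 r 11, and 11÷4 = 2, so 2+11+2 = 15.
Friday + 15 ≡ Saturday — that's 2235's doomsday.
In December the doomsday date is Dec 12.
Dec 1 is 11 days before Dec 12; 11 mod 7 = 4, so Saturday − 4 = Tuesday.
1126 mod 7 = 6, so 1126 days before a Tuesday is Tuesday − 6 = Wednesday.

Wednesday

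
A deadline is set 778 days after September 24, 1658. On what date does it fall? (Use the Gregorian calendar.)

November 10, 1660

+365 (one year) → Sep 24, 1659 (413 left).
+366 (one year; includes Feb 29, 1660) → Sep 24, 1660 (47 left).
Sep has 30 days: +7 → Oct 1, 1660 (40 left).
Oct has 31 days: +31 → Nov 1, 1660 (9 left).
+9 → Nov 10, 1660.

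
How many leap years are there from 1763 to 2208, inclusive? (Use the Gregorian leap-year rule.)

108

Multiples of 4 in [1763,2208]: 112.
Of those, multiples of 100: 5 (not leap unless ÷400).
Multiples of 400: 1.
Leap years = 112 − 5 + 1 = 108.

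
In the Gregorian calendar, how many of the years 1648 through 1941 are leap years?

Multiples of 4 in [1648,1941]: 74.
Of those, multiples of 100: 3 (not leap unless ÷400).
Multiples of 400: 0.
Leap years = 74 − 3 + 0 = 71.

71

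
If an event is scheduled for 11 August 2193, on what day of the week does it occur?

Sunday

Doomsday rule: the anchor day for the 2100s is Sunday. For year 93: 93÷12 = 7 r 9, and 9÷4 = 2, so 7+9+2 = 18.
Sunday + 18 ≡ Thursday — that's 2193's doomsday.
In August the doomsday date is Aug 8.
Aug 11 is 3 days after Aug 8; 3 mod 7 = 3, so Thursday + 3 = Sunday.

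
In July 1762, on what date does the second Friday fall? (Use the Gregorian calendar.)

July 9, 1762

July 1, 1762 is a Thursday.
The first Friday is therefore July 2 (1 days later).
The second Friday is 2 + 1×7 = July 9.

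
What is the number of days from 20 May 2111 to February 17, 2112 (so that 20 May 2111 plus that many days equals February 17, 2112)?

May 20, 2111 → Jun 20, 2111: 31 days (May has 31).
Jun 20, 2111 → Jul 20, 2111: 30 days (June has 30).
Jul 20, 2111 → Aug 20, 2111: 31 days (July has 31).
Aug 20, 2111 → Sep 20, 2111: 31 days (August has 31).
Sep 20, 2111 → Oct 20, 2111: 30 days (September has 30).
Oct 20, 2111 → Nov 20, 2111: 31 days (October has 31).
Nov 20, 2111 → Dec 20, 2111: 30 days (November has 30).
Dec 20, 2111 → Jan 20, 2112: 31 days (December has 31).
Jan 20, 2112 → Feb 17, 2112: 28 days.
Total: 273 days.

273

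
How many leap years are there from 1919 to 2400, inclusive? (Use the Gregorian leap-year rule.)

Multiples of 4 in [1919,2400]: 121.
Of those, multiples of 100: 5 (not leap unless ÷400).
Multiples of 400: 2.
Leap years = 121 − 5 + 2 = 118.

118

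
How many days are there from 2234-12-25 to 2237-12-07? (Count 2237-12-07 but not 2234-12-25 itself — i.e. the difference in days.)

Dec 25, 2234 → Dec 25, 2235: 365 days.
Dec 25, 2235 → Dec 25, 2236: 366 days (Feb 29, 2236 is in that span).
Dec 25, 2236 → Jan 25, 2237: 31 days (December has 31).
Jan 25, 2237 → Feb 25, 2237: 31 days (January has 31).
Feb 25, 2237 → Mar 25, 2237: 28 days (February has 28).
Mar 25, 2237 → Apr 25, 2237: 31 days (March has 31).
Apr 25, 2237 → May 25, 2237: 30 days (April has 30).
May 25, 2237 → Jun 25, 2237: 31 days (May has 31).
Jun 25, 2237 → Jul 25, 2237: 30 days (June has 30).
Jul 25, 2237 → Aug 25, 2237: 31 days (July has 31).
Aug 25, 2237 → Sep 25, 2237: 31 days (August has 31).
Sep 25, 2237 → Oct 25, 2237: 30 days (September has 30).
Oct 25, 2237 → Nov 25, 2237: 31 days (October has 31).
Nov 25, 2237 → Dec 7, 2237: 12 days.
Total: 1078 days.

1078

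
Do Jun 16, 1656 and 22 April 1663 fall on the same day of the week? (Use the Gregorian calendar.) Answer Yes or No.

From Jun 16, 1656 to Apr 22, 1663 is 2501 days.
2501 mod 7 = 2, so they are different weekdays.
(Jun 16, 1656 is a Friday; Apr 22, 1663 is a Sunday.)

No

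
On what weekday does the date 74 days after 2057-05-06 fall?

First find the weekday of May 6, 2057. Doomsday rule: the anchor day for the 2000s is Tuesday. For year 57: 57÷12 = 4 r 9, and 9÷4 = 2, so 4+9+2 = 15.
Tuesday + 15 ≡ Wednesday — that's 2057's doomsday.
In May the doomsday date is May 9.
May 6 is 3 days before May 9; 3 mod 7 = 3, so Wednesday − 3 = Sunday.
74 mod 7 = 4, so 74 days after a Sunday is Sunday + 4 = Thursday.

Thursday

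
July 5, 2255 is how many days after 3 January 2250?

2009

Jan 3, 2250 → Jan 3, 2251: 365 days.
Jan 3, 2251 → Jan 3, 2252: 365 days.
Jan 3, 2252 → Jan 3, 2253: 366 days (Feb 29, 2252 is in that span).
Jan 3, 2253 → Jan 3, 2254: 365 days.
Jan 3, 2254 → Jan 3, 2255: 365 days.
Jan 3, 2255 → Feb 3, 2255: 31 days (January has 31).
Feb 3, 2255 → Mar 3, 2255: 28 days (February has 28).
Mar 3, 2255 → Apr 3, 2255: 31 days (March has 31).
Apr 3, 2255 → May 3, 2255: 30 days (April has 30).
May 3, 2255 → Jun 3, 2255: 31 days (May has 31).
Jun 3, 2255 → Jul 3, 2255: 30 days (June has 30).
Jul 3, 2255 → Jul 5, 2255: 2 days.
Total: 2009 days.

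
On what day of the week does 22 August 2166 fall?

Doomsday rule: the anchor day for the 2100s is Sunday. For year 66: 66÷12 = 5 r 6, and 6÷4 = 1, so 5+6+1 = 12.
Sunday + 12 ≡ Friday — that's 2166's doomsday.
In August the doomsday date is Aug 8.
Aug 22 is 14 days after Aug 8; 14 mod 7 = 0, so Friday + 0 = Friday.

Friday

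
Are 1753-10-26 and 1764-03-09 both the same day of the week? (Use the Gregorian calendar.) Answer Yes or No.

Yes

From Oct 26, 1753 to Mar 9, 1764 is 3787 days.
3787 mod 7 = 0, so they are the same weekday.
(Oct 26, 1753 is a Friday; Mar 9, 1764 is a Friday.)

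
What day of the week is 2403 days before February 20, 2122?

Wednesday

First find the weekday of Feb 20, 2122. Doomsday rule: the anchor day for the 2100s is Sunday. For year 22: 22÷12 = 1 r 10, and 10÷4 = 2, so 1+10+2 = 13.
Sunday + 13 ≡ Saturday — that's 2122's doomsday.
In February the doomsday date is Feb 28 (2122 is not a leap year).
Feb 20 is 8 days before Feb 28; 8 mod 7 = 1, so Saturday − 1 = Friday.
2403 mod 7 = 2, so 2403 days before a Friday is Friday − 2 = Wednesday.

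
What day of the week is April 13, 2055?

Tuesday

Doomsday rule: the anchor day for the 2000s is Tuesday. For year 55: 55÷12 = 4 r 7, and 7÷4 = 1, so 4+7+1 = 12.
Tuesday + 12 ≡ Sunday — that's 2055's doomsday.
In April the doomsday date is Apr 4.
Apr 13 is 9 days after Apr 4; 9 mod 7 = 2, so Sunday + 2 = Tuesday.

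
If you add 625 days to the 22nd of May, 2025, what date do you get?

February 6, 2027

+365 (one year) → May 22, 2026 (260 left).
May has 31 days: +10 → Jun 1, 2026 (250 left).
Jun has 30 days: +30 → Jul 1, 2026 (220 left).
Jul has 31 days: +31 → Aug 1, 2026 (189 left).
Aug has 31 days: +31 → Sep 1, 2026 (158 left).
Sep has 30 days: +30 → Oct 1, 2026 (128 left).
Oct has 31 days: +31 → Nov 1, 2026 (97 left).
Nov has 30 days: +30 → Dec 1, 2026 (67 left).
Dec has 31 days: +31 → Jan 1, 2027 (36 left).
Jan has 31 days: +31 → Feb 1, 2027 (5 left).
+5 → Feb 6, 2027.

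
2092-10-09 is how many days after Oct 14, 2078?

Oct 14, 2078 → Oct 14, 2079: 365 days.
Oct 14, 2079 → Oct 14, 2080: 366 days (Feb 29, 2080 is in that span).
Oct 14, 2080 → Oct 14, 2081: 365 days.
Oct 14, 2081 → Oct 14, 2082: 365 days.
Oct 14, 2082 → Oct 14, 2083: 365 days.
Oct 14, 2083 → Oct 14, 2084: 366 days (Feb 29, 2084 is in that span).
Oct 14, 2084 → Oct 14, 2085: 365 days.
Oct 14, 2085 → Oct 14, 2086: 365 days.
Oct 14, 2086 → Oct 14, 2087: 365 days.
Oct 14, 2087 → Oct 14, 2088: 366 days (Feb 29, 2088 is in that span).
Oct 14, 2088 → Oct 14, 2089: 365 days.
Oct 14, 2089 → Oct 14, 2090: 365 days.
Oct 14, 2090 → Oct 14, 2091: 365 days.
Oct 14, 2091 → Nov 14, 2091: 31 days (October has 31).
Nov 14, 2091 → Dec 14, 2091: 30 days (November has 30).
Dec 14, 2091 → Jan 14, 2092: 31 days (December has 31).
Jan 14, 2092 → Feb 14, 2092: 31 days (January has 31).
Feb 14, 2092 → Mar 14, 2092: 29 days (February has 29).
Mar 14, 2092 → Apr 14, 2092: 31 days (March has 31).
Apr 14, 2092 → May 14, 2092: 30 days (April has 30).
May 14, 2092 → Jun 14, 2092: 31 days (May has 31).
Jun 14, 2092 → Jul 14, 2092: 30 days (June has 30).
Jul 14, 2092 → Aug 14, 2092: 31 days (July has 31).
Aug 14, 2092 → Sep 14, 2092: 31 days (August has 31).
Sep 14, 2092 → Oct 9, 2092: 25 days.
Total: 5109 days.

5109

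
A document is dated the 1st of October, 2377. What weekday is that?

Saturday

Doomsday rule: the anchor day for the 2300s is Wednesday. For year 77: 77÷12 = 6 r 5, and 5÷4 = 1, so 6+5+1 = 12.
Wednesday + 12 ≡ Monday — that's 2377's doomsday.
In October the doomsday date is Oct 10.
Oct 1 is 9 days before Oct 10; 9 mod 7 = 2, so Monday − 2 = Saturday.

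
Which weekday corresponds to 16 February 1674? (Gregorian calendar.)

Doomsday rule: the anchor day for the 1600s is Tuesday. For year 74: 74÷12 = 6 r 2, and 2÷4 = 0, so 6+2+0 = 8.
Tuesday + 8 ≡ Wednesday — that's 1674's doomsday.
In February the doomsday date is Feb 28 (1674 is not a leap year).
Feb 16 is 12 days before Feb 28; 12 mod 7 = 5, so Wednesday − 5 = Friday.

Friday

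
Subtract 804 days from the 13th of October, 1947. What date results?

−365 (one year) → Oct 13, 1946 (439 left).
−365 (one year) → Oct 13, 1945 (74 left).
−13 → Sep 30, 1945 (end of Sep, 30 days; 61 left).
−30 → Aug 31, 1945 (end of Aug, 31 days; 31 left).
−31 → Jul 31, 1945 (end of Jul, 31 days; 0 left).

July 31, 1945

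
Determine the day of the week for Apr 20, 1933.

Thursday

Doomsday rule: the anchor day for the 1900s is Wednesday. For year 33: 33÷12 = 2 r 9, and 9÷4 = 2, so 2+9+2 = 13.
Wednesday + 13 ≡ Tuesday — that's 1933's doomsday.
In April the doomsday date is Apr 4.
Apr 20 is 16 days after Apr 4; 16 mod 7 = 2, so Tuesday + 2 = Thursday.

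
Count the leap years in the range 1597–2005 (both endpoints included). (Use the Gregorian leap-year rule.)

Multiples of 4 in [1597,2005]: 102.
Of those, multiples of 100: 5 (not leap unless ÷400).
Multiples of 400: 2.
Leap years = 102 − 5 + 2 = 99.

99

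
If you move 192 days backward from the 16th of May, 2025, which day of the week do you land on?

May 16, 2025 is a Friday.
192 mod 7 = 3, so 192 days before a Friday is Friday − 3 = Tuesday.

Tuesday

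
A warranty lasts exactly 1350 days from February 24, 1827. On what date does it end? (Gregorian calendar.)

November 5, 1830

+365 (one year) → Feb 24, 1828 (985 left).
+366 (one year; includes Feb 29, 1828) → Feb 24, 1829 (619 left).
+365 (one year) → Feb 24, 1830 (254 left).
Feb has 28 days: +5 → Mar 1, 1830 (249 left).
Mar has 31 days: +31 → Apr 1, 1830 (218 left).
Apr has 30 days: +30 → May 1, 1830 (188 left).
May has 31 days: +31 → Jun 1, 1830 (157 left).
Jun has 30 days: +30 → Jul 1, 1830 (127 left).
Jul has 31 days: +31 → Aug 1, 1830 (96 left).
Aug has 31 days: +31 → Sep 1, 1830 (65 left).
Sep has 30 days: +30 → Oct 1, 1830 (35 left).
Oct has 31 days: +31 → Nov 1, 1830 (4 left).
+4 → Nov 5, 1830.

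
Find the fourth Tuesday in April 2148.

April 1, 2148 is a Monday.
The first Tuesday is therefore April 2 (1 days later).
The fourth Tuesday is 2 + 3×7 = April 23.

April 23, 2148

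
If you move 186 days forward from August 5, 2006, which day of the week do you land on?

Wednesday

Aug 5, 2006 is a Saturday.
186 mod 7 = 4, so 186 days after a Saturday is Saturday + 4 = Wednesday.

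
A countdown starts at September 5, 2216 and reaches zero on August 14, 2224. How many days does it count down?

2900

Sep 5, 2216 → Sep 5, 2217: 365 days.
Sep 5, 2217 → Sep 5, 2218: 365 days.
Sep 5, 2218 → Sep 5, 2219: 365 days.
Sep 5, 2219 → Sep 5, 2220: 366 days (Feb 29, 2220 is in that span).
Sep 5, 2220 → Sep 5, 2221: 365 days.
Sep 5, 2221 → Sep 5, 2222: 365 days.
Sep 5, 2222 → Sep 5, 2223: 365 days.
Sep 5, 2223 → Oct 5, 2223: 30 days (September has 30).
Oct 5, 2223 → Nov 5, 2223: 31 days (October has 31).
Nov 5, 2223 → Dec 5, 2223: 30 days (November has 30).
Dec 5, 2223 → Jan 5, 2224: 31 days (December has 31).
Jan 5, 2224 → Feb 5, 2224: 31 days (January has 31).
Feb 5, 2224 → Mar 5, 2224: 29 days (February has 29).
Mar 5, 2224 → Apr 5, 2224: 31 days (March has 31).
Apr 5, 2224 → May 5, 2224: 30 days (April has 30).
May 5, 2224 → Jun 5, 2224: 31 days (May has 31).
Jun 5, 2224 → Jul 5, 2224: 30 days (June has 30).
Jul 5, 2224 → Aug 5, 2224: 31 days (July has 31).
Aug 5, 2224 → Aug 14, 2224: 9 days.
Total: 2900 days.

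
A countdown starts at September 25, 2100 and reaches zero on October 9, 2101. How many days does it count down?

Sep 25, 2100 → Oct 25, 2100: 30 days (September has 30).
Oct 25, 2100 → Nov 25, 2100: 31 days (October has 31).
Nov 25, 2100 → Dec 25, 2100: 30 days (November has 30).
Dec 25, 2100 → Jan 25, 2101: 31 days (December has 31).
Jan 25, 2101 → Feb 25, 2101: 31 days (January has 31).
Feb 25, 2101 → Mar 25, 2101: 28 days (February has 28).
Mar 25, 2101 → Apr 25, 2101: 31 days (March has 31).
Apr 25, 2101 → May 25, 2101: 30 days (April has 30).
May 25, 2101 → Jun 25, 2101: 31 days (May has 31).
Jun 25, 2101 → Jul 25, 2101: 30 days (June has 30).
Jul 25, 2101 → Aug 25, 2101: 31 days (July has 31).
Aug 25, 2101 → Sep 25, 2101: 31 days (August has 31).
Sep 25, 2101 → Oct 9, 2101: 14 days.
Total: 379 days.

379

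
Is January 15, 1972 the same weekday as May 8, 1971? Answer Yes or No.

Yes

From May 8, 1971 to Jan 15, 1972 is 252 days.
252 mod 7 = 0, so they are the same weekday.
(May 8, 1971 is a Saturday; Jan 15, 1972 is a Saturday.)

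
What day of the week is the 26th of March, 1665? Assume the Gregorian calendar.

Doomsday rule: the anchor day for the 1600s is Tuesday. For year 65: 65÷12 = 5 r 5, and 5÷4 = 1, so 5+5+1 = 11.
Tuesday + 11 ≡ Saturday — that's 1665's doomsday.
In March the doomsday date is Mar 14.
Mar 26 is 12 days after Mar 14; 12 mod 7 = 5, so Saturday + 5 = Thursday.

Thursday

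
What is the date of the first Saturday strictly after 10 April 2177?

Apr 10, 2177 is a Thursday.
From Thursday to the next Saturday is 2 days.
Apr 10, 2177 + 2 = Apr 12, 2177.

April 12, 2177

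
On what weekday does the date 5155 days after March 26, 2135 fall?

Tuesday

Mar 26, 2135 is a Saturday.
5155 mod 7 = 3, so 5155 days after a Saturday is Saturday + 3 = Tuesday.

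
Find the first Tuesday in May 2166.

May 6, 2166

May 1, 2166 is a Thursday.
The first Tuesday is therefore May 6 (5 days later).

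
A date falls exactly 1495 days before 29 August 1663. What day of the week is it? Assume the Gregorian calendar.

Saturday

First find the weekday of Aug 29, 1663. Doomsday rule: the anchor day for the 1600s is Tuesday. For year 63: 63÷12 = 5 r 3, and 3÷4 = 0, so 5+3+0 = 8.
Tuesday + 8 ≡ Wednesday — that's 1663's doomsday.
In August the doomsday date is Aug 8.
Aug 29 is 21 days after Aug 8; 21 mod 7 = 0, so Wednesday + 0 = Wednesday.
1495 mod 7 = 4, so 1495 days before a Wednesday is Wednesday − 4 = Saturday.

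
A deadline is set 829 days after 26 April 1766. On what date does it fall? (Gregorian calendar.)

August 2, 1768

+365 (one year) → Apr 26, 1767 (464 left).
+366 (one year; includes Feb 29, 1768) → Apr 26, 1768 (98 left).
Apr has 30 days: +5 → May 1, 1768 (93 left).
May has 31 days: +31 → Jun 1, 1768 (62 left).
Jun has 30 days: +30 → Jul 1, 1768 (32 left).
Jul has 31 days: +31 → Aug 1, 1768 (1 left).
+1 → Aug 2, 1768.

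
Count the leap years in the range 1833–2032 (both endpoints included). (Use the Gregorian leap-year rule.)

Multiples of 4 in [1833,2032]: 50.
Of those, multiples of 100: 2 (not leap unless ÷400).
Multiples of 400: 1.
Leap years = 50 − 2 + 1 = 49.

49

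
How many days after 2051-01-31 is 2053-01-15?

Jan 31, 2051 → Jan 31, 2052: 365 days.
Jan 31, 2052 → Feb 29, 2052: 29 days (January has 31).
Feb 29, 2052 → Mar 29, 2052: 29 days (February has 29).
Mar 29, 2052 → Apr 29, 2052: 31 days (March has 31).
Apr 29, 2052 → May 29, 2052: 30 days (April has 30).
May 29, 2052 → Jun 29, 2052: 31 days (May has 31).
Jun 29, 2052 → Jul 29, 2052: 30 days (June has 30).
Jul 29, 2052 → Aug 29, 2052: 31 days (July has 31).
Aug 29, 2052 → Sep 29, 2052: 31 days (August has 31).
Sep 29, 2052 → Oct 29, 2052: 30 days (September has 30).
Oct 29, 2052 → Nov 29, 2052: 31 days (October has 31).
Nov 29, 2052 → Dec 29, 2052: 30 days (November has 30).
Dec 29, 2052 → Jan 15, 2053: 17 days.
Total: 715 days.

715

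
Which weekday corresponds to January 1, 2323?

Monday

Doomsday rule: the anchor day for the 2300s is Wednesday. For year 23: 23÷12 = 1 r 11, and 11÷4 = 2, so 1+11+2 = 14.
Wednesday + 14 ≡ Wednesday — that's 2323's doomsday.
In January the doomsday date is Jan 3 (2323 is not a leap year).
Jan 1 is 2 days before Jan 3; 2 mod 7 = 2, so Wednesday − 2 = Monday.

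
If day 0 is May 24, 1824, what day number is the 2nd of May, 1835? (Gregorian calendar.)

May 24, 1824 → May 24, 1825: 365 days.
May 24, 1825 → May 24, 1826: 365 days.
May 24, 1826 → May 24, 1827: 365 days.
May 24, 1827 → May 24, 1828: 366 days (Feb 29, 1828 is in that span).
May 24, 1828 → May 24, 1829: 365 days.
May 24, 1829 → May 24, 1830: 365 days.
May 24, 1830 → May 24, 1831: 365 days.
May 24, 1831 → May 24, 1832: 366 days (Feb 29, 1832 is in that span).
May 24, 1832 → May 24, 1833: 365 days.
May 24, 1833 → May 24, 1834: 365 days.
May 24, 1834 → Jun 24, 1834: 31 days (May has 31).
Jun 24, 1834 → Jul 24, 1834: 30 days (June has 30).
Jul 24, 1834 → Aug 24, 1834: 31 days (July has 31).
Aug 24, 1834 → Sep 24, 1834: 31 days (August has 31).
Sep 24, 1834 → Oct 24, 1834: 30 days (September has 30).
Oct 24, 1834 → Nov 24, 1834: 31 days (October has 31).
Nov 24, 1834 → Dec 24, 1834: 30 days (November has 30).
Dec 24, 1834 → Jan 24, 1835: 31 days (December has 31).
Jan 24, 1835 → Feb 24, 1835: 31 days (January has 31).
Feb 24, 1835 → Mar 24, 1835: 28 days (February has 28).
Mar 24, 1835 → Apr 24, 1835: 31 days (March has 31).
Apr 24, 1835 → May 2, 1835: 8 days.
Total: 3995 days.

3995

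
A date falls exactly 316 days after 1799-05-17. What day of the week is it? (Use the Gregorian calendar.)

May 17, 1799 is a Friday.
316 mod 7 = 1, so 316 days after a Friday is Friday + 1 = Saturday.

Saturday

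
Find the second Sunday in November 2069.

November 10, 2069

November 1, 2069 is a Friday.
The first Sunday is therefore November 3 (2 days later).
The second Sunday is 3 + 1×7 = November 10.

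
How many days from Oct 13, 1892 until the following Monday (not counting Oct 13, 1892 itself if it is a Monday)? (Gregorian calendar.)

4

Oct 13, 1892 is a Thursday.
From Thursday to the next Monday is 4 days.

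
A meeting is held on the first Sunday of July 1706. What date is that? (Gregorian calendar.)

July 4, 1706

July 1, 1706 is a Thursday.
The first Sunday is therefore July 4 (3 days later).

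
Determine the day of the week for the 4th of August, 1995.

Friday

Doomsday rule: the anchor day for the 1900s is Wednesday. For year 95: 95÷12 = 7 r 11, and 11÷4 = 2, so 7+11+2 = 20.
Wednesday + 20 ≡ Tuesday — that's 1995's doomsday.
In August the doomsday date is Aug 8.
Aug 4 is 4 days before Aug 8; 4 mod 7 = 4, so Tuesday − 4 = Friday.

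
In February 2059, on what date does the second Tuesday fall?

February 1, 2059 is a Saturday.
The first Tuesday is therefore February 4 (3 days later).
The second Tuesday is 4 + 1×7 = February 11.

February 11, 2059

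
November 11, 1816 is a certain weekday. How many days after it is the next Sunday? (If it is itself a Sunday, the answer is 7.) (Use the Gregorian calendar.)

6

Nov 11, 1816 is a Monday.
From Monday to the next Sunday is 6 days.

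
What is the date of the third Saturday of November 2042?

November 1, 2042 is a Saturday.
The first Saturday is therefore November 1 (same day).
The third Saturday is 1 + 2×7 = November 15.

November 15, 2042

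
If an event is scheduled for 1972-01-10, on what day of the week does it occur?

January 1, 1972 is a Saturday.
Jan 1, 1972 → Jan 10, 1972: 9 days.
Total: 9 days.
9 mod 7 = 2, so Saturday + 2 = Monday.

Monday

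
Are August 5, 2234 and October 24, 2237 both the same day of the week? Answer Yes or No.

From Aug 5, 2234 to Oct 24, 2237 is 1176 days.
1176 mod 7 = 0, so they are the same weekday.
(Aug 5, 2234 is a Tuesday; Oct 24, 2237 is a Tuesday.)

Yes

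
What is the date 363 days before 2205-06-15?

June 17, 2204

−15 → May 31, 2205 (end of May, 31 days; 348 left).
−31 → Apr 30, 2205 (end of Apr, 30 days; 317 left).
−30 → Mar 31, 2205 (end of Mar, 31 days; 287 left).
−31 → Feb 28, 2205 (end of Feb, 28 days; 256 left).
−28 → Jan 31, 2205 (end of Jan, 31 days; 228 left).
−31 → Dec 31, 2204 (end of Dec, 31 days; 197 left).
−31 → Nov 30, 2204 (end of Nov, 30 days; 166 left).
−30 → Oct 31, 2204 (end of Oct, 31 days; 136 left).
−31 → Sep 30, 2204 (end of Sep, 30 days; 105 left).
−30 → Aug 31, 2204 (end of Aug, 31 days; 75 left).
−31 → Jul 31, 2204 (end of Jul, 31 days; 44 left).
−31 → Jun 30, 2204 (end of Jun, 30 days; 13 left).
−13 → Jun 17, 2204.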